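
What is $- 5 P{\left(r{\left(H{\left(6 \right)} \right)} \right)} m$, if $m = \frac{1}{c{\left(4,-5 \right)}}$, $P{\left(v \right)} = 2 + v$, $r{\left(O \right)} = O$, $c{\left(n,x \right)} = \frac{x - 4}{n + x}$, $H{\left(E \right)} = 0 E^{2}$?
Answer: $- \frac{10}{9} \approx -1.1111$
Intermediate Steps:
$H{\left(E \right)} = 0$
$c{\left(n,x \right)} = \frac{-4 + x}{n + x}$
$m = \frac{1}{9}$ ($m = \frac{1}{\frac{1}{4 - 5} \left(-4 - 5\right)} = \frac{1}{\frac{1}{-1} \left(-9\right)} = \frac{1}{\left(-1\right) \left(-9\right)} = \frac{1}{9} \approx 0.11111$)
$- 5 P{\left(r{\left(H{\left(6 \right)} \right)} \right)} m = - 5 \left(2 + 0\right) \frac{1}{9} = \left(-5\right) 2 \cdot \frac{1}{9} = \left(-10\right) \frac{1}{9} = - \frac{10}{9}$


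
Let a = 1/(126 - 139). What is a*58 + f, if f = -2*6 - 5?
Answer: -279/13 ≈ -21.462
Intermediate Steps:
a = -1/13 (a = 1/(-13) = -1/13 ≈ -0.076923)
f = -17 (f = -12 - 5 = -17)
a*58 + f = -1/13*58 - 17 = -58/13 - 17 = -279/13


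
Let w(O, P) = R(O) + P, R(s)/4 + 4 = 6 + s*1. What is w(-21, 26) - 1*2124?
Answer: -2174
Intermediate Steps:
R(s) = 8 + 4*s (R(s) = -16 + 4*(6 + s*1) = -16 + 4*(6 + s) = -16 + (24 + 4*s) = 8 + 4*s)
w(O, P) = 8 + P + 4*O (w(O, P) = (8 + 4*O) + P = 8 + P + 4*O)
w(-21, 26) - 1*2124 = (8 + 26 + 4*(-21)) - 1*2124 = (8 + 26 - 84) - 2124 = -50 - 2124 = -2174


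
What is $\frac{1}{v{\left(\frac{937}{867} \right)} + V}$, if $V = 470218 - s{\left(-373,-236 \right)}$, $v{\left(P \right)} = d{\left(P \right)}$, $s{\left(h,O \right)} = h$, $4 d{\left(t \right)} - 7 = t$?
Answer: $\frac{1734}{816008297} \approx 2.125 \cdot 10^{-6}$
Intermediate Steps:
$d{\left(t \right)} = \frac{7}{4} + \frac{t}{4}$
$v{\left(P \right)} = \frac{7}{4} + \frac{P}{4}$
$V = 470591$ ($V = 470218 - -373 = 470218 + 373 = 470591$)
$\frac{1}{v{\left(\frac{937}{867} \right)} + V} = \frac{1}{\left(\frac{7}{4} + \frac{937 \cdot \frac{1}{867}}{4}\right) + 470591} = \frac{1}{\left(\frac{7}{4} + \frac{1}{4} \cdot \frac{937}{867}\right) + 470591} = \frac{1}{\left(\frac{7}{4} + \frac{937}{3468}\right) + 470591} = \frac{1}{\frac{3503}{1734} + 470591} = \frac{1}{\frac{816008297}{1734}} = \frac{1734}{816008297}$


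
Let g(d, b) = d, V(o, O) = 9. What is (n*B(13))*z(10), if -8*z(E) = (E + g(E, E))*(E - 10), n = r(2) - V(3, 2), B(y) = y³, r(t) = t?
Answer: 0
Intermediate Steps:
n = -7 (n = 2 - 1*9 = 2 - 9 = -7)
z(E) = -E*(-10 + E)/4 (z(E) = -(E + E)*(E - 10)/8 = -2*E*(-10 + E)/8 = -E*(-10 + E)/4)
(n*B(13))*z(10) = (-7*13³)*((¼)*10*(10 - 1*10)) = (-7*2197)*((¼)*10*(10 - 10)) = -15379*10*0/4 = -15379*0 = 0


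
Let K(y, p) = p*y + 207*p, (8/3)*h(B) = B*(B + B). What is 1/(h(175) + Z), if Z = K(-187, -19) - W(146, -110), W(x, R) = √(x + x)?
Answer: 361420/8164021353 + 32*√73/8164021353 ≈ 4.4303e-5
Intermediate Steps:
W(x, R) = √2*√x (W(x, R) = √(2*x) = √2*√x)
h(B) = 3*B²/4 (h(B) = 3*(B*(B + B))/8 = 3*(B*(2*B))/8 = 3*(2*B²)/8 = 3*B²/4)
K(y, p) = 207*p + p*y
Z = -380 - 2*√73 (Z = -19*(207 - 187) - √2*√146 = -19*20 - 2*√73 = -380 - 2*√73 ≈ -397.09)
1/(h(175) + Z) = 1/((¾)*175² + (-380 - 2*√73)) = 1/((¾)*30625 + (-380 - 2*√73)) = 1/(91875/4 + (-380 - 2*√73)) = 1/(90355/4 - 2*√73)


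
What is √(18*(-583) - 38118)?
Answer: 2*I*√12153 ≈ 220.48*I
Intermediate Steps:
√(18*(-583) - 38118) = √(-10494 - 38118) = √(-48612) = 2*I*√12153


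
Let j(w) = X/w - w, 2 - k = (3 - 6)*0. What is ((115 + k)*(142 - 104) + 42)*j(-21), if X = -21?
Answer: 98736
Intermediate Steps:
k = 2 (k = 2 - (3 - 6)*0 = 2 - (-3)*0 = 2 - 1*0 = 2 + 0 = 2)
j(w) = -w - 21/w (j(w) = -21/w - w = -w - 21/w)
((115 + k)*(142 - 104) + 42)*j(-21) = ((115 + 2)*(142 - 104) + 42)*(-1*(-21) - 21/(-21)) = (117*38 + 42)*(21 - 21*(-1/21)) = (4446 + 42)*(21 + 1) = 4488*22 = 98736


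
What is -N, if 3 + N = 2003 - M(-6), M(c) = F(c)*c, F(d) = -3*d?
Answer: -2108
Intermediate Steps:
M(c) = -3*c² (M(c) = (-3*c)*c = -3*c²)
N = 2108 (N = -3 + (2003 - (-3)*(-6)²) = -3 + (2003 - (-3)*36) = -3 + (2003 - 1*(-108)) = -3 + (2003 + 108) = -3 + 2111 = 2108)
-N = -1*2108 = -2108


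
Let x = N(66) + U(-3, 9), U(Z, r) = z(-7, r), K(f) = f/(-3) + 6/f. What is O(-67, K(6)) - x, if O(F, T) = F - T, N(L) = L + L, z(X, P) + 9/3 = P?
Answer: -204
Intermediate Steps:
z(X, P) = -3 + P
K(f) = 6/f - f/3 (K(f) = f*(-⅓) + 6/f = -f/3 + 6/f = 6/f - f/3)
N(L) = 2*L
U(Z, r) = -3 + r
x = 138 (x = 2*66 + (-3 + 9) = 132 + 6 = 138)
O(-67, K(6)) - x = (-67 - (6/6 - ⅓*6)) - 1*138 = (-67 - (6*(⅙) - 2)) - 138 = (-67 - (1 - 2)) - 138 = (-67 - 1*(-1)) - 138 = (-67 + 1) - 138 = -66 - 138 = -204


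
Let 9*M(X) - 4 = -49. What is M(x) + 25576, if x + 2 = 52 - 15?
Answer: 25571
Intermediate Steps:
x = 35 (x = -2 + (52 - 15) = -2 + 37 = 35)
M(X) = -5 (M(X) = 4/9 + (⅑)*(-49) = 4/9 - 49/9 = -5)
M(x) + 25576 = -5 + 25576 = 25571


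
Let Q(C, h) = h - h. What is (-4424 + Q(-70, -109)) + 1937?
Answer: -2487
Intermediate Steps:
Q(C, h) = 0
(-4424 + Q(-70, -109)) + 1937 = (-4424 + 0) + 1937 = -4424 + 1937 = -2487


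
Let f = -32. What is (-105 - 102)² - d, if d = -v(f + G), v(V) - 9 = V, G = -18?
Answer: 42808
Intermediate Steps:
v(V) = 9 + V
d = 41 (d = -(9 + (-32 - 18)) = -(9 - 50) = -1*(-41) = 41)
(-105 - 102)² - d = (-105 - 102)² - 1*41 = (-207)² - 41 = 42849 - 41 = 42808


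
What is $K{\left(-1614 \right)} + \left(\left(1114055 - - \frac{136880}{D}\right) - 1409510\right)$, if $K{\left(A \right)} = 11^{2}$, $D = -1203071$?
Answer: $- \frac{355307907594}{1203071} \approx -2.9533 \cdot 10^{5}$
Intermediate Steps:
$K{\left(A \right)} = 121$
$K{\left(-1614 \right)} + \left(\left(1114055 - - \frac{136880}{D}\right) - 1409510\right) = 121 - \left(295455 + \frac{136880}{1203071}\right) = 121 + \left(\left(1114055 - \frac{136880}{1203071}\right) - 1409510\right) = 121 + \left(\frac{1340287126025}{1203071} - 1409510\right) = 121 - \frac{355453479185}{1203071} = - \frac{355307907594}{1203071}$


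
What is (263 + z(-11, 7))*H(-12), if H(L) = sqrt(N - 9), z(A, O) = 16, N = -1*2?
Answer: 279*I*sqrt(11) ≈ 925.34*I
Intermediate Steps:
N = -2
H(L) = I*sqrt(11) (H(L) = sqrt(-2 - 9) = sqrt(-11) = I*sqrt(11))
(263 + z(-11, 7))*H(-12) = (263 + 16)*(I*sqrt(11)) = 279*(I*sqrt(11)) = 279*I*sqrt(11)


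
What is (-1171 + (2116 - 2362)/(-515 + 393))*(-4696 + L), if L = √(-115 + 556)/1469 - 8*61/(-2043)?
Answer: 1004923710347756/183071187 ≈ 5.4892e+6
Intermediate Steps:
L = 759775/3001167 (L = √441*(1/1469) - 488*(-1/2043) = 21*(1/1469) + 488/2043 = 21/1469 + 488/2043 = 759775/3001167 ≈ 0.25316)
(-1171 + (2116 - 2362)/(-515 + 393))*(-4696 + L) = (-1171 + (2116 - 2362)/(-515 + 393))*(-4696 + 759775/3001167) = (-1171 - 246/(-122))*(-14092720457/3001167) = (-1171 - 246*(-1/122))*(-14092720457/3001167) = (-1171 + 123/61)*(-14092720457/3001167) = -71308/61*(-14092720457/3001167) = 1004923710347756/183071187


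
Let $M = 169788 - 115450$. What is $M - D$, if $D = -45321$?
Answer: $99659$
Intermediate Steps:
$M = 54338$
$M - D = 54338 - -45321 = 54338 + 45321 = 99659$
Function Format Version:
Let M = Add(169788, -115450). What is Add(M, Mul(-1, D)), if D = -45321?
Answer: 99659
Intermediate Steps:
M = 54338
Add(M, Mul(-1, D)) = Add(54338, Mul(-1, -45321)) = Add(54338, 45321) = 99659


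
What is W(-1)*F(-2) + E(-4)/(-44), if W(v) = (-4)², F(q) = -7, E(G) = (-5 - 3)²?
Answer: -1248/11 ≈ -113.45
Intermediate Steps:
E(G) = 64 (E(G) = (-8)² = 64)
W(v) = 16
W(-1)*F(-2) + E(-4)/(-44) = 16*(-7) + 64/(-44) = -112 + 64*(-1/44) = -112 - 16/11 = -1248/11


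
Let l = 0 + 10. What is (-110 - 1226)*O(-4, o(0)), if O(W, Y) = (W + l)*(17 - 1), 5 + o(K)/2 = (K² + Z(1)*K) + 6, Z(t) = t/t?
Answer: -128256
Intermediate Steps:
l = 10
Z(t) = 1
o(K) = 2 + 2*K + 2*K² (o(K) = -10 + 2*((K² + 1*K) + 6) = -10 + 2*((K² + K) + 6) = -10 + 2*((K + K²) + 6) = -10 + 2*(6 + K + K²) = -10 + (12 + 2*K + 2*K²) = 2 + 2*K + 2*K²)
O(W, Y) = 160 + 16*W (O(W, Y) = (W + 10)*(17 - 1) = (10 + W)*16 = 160 + 16*W)
(-110 - 1226)*O(-4, o(0)) = (-110 - 1226)*(160 + 16*(-4)) = -1336*(160 - 64) = -1336*96 = -128256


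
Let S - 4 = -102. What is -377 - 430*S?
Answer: 41763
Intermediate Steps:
S = -98 (S = 4 - 102 = -98)
-377 - 430*S = -377 - 430*(-98) = -377 + 42140 = 41763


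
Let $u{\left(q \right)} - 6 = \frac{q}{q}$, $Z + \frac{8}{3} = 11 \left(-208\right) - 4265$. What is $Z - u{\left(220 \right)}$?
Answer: $- \frac{19688}{3} \approx -6562.7$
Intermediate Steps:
$Z = - \frac{19667}{3}$ ($Z = - \frac{8}{3} + \left(11 \left(-208\right) - 4265\right) = - \frac{8}{3} - 6553 = - \frac{19667}{3} \approx -6555.7$)
$u{\left(q \right)} = 7$ ($u{\left(q \right)} = 6 + \frac{q}{q} = 6 + 1 = 7$)
$Z - u{\left(220 \right)} = - \frac{19667}{3} - 7 = - \frac{19688}{3}$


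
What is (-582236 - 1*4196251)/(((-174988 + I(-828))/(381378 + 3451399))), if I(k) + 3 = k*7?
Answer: 18314875068399/180787 ≈ 1.0131e+8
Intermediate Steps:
I(k) = -3 + 7*k (I(k) = -3 + k*7 = -3 + 7*k)
(-582236 - 1*4196251)/(((-174988 + I(-828))/(381378 + 3451399))) = (-582236 - 1*4196251)/(((-174988 + (-3 + 7*(-828)))/(381378 + 3451399))) = (-582236 - 4196251)/(((-174988 + (-3 - 5796))/3832777)) = -4778487*3832777/(-174988 - 5799) = -4778487/((-180787*1/3832777)) = -4778487/(-180787/3832777) = -4778487*(-3832777/180787) = 18314875068399/180787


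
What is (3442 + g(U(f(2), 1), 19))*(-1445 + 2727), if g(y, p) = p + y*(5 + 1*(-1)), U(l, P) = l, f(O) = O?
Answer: 4447258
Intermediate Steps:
g(y, p) = p + 4*y (g(y, p) = p + y*(5 - 1) = p + y*4 = p + 4*y)
(3442 + g(U(f(2), 1), 19))*(-1445 + 2727) = (3442 + (19 + 4*2))*(-1445 + 2727) = (3442 + (19 + 8))*1282 = (3442 + 27)*1282 = 3469*1282 = 4447258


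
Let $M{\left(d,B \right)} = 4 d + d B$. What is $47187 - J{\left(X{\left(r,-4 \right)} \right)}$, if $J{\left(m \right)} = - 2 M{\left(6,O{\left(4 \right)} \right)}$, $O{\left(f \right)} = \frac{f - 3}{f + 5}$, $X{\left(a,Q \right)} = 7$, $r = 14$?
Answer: $\frac{141709}{3} \approx 47236.0$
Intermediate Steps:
$O{\left(f \right)} = \frac{-3 + f}{5 + f}$
$M{\left(d,B \right)} = 4 d + B d$
$J{\left(m \right)} = - \frac{148}{3}$ ($J{\left(m \right)} = - 2 \cdot 6 \left(4 + \frac{-3 + 4}{5 + 4}\right) = - 2 \cdot 6 \left(4 + \frac{1}{9} \cdot 1\right) = - 2 \cdot 6 \left(4 + \frac{1}{9}\right) = - 2 \cdot 6 \cdot \frac{37}{9} = \left(-2\right) \frac{74}{3} = - \frac{148}{3}$)
$47187 - J{\left(X{\left(r,-4 \right)} \right)} = 47187 - - \frac{148}{3} = 47187 + \frac{148}{3} = \frac{141709}{3}$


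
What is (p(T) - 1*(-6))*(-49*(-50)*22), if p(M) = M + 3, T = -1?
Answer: 431200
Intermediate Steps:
p(M) = 3 + M
(p(T) - 1*(-6))*(-49*(-50)*22) = ((3 - 1) - 1*(-6))*(-49*(-50)*22) = (2 + 6)*(2450*22) = 8*53900 = 431200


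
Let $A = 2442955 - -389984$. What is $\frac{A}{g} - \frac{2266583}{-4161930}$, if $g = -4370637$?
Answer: $- \frac{628027429633}{6063428416470} \approx -0.10358$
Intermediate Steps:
$A = 2832939$ ($A = 2442955 + 389984 = 2832939$)
$\frac{A}{g} - \frac{2266583}{-4161930} = \frac{2832939}{-4370637} - \frac{2266583}{-4161930} = 2832939 \left(- \frac{1}{4370637}\right) - - \frac{2266583}{4161930} = - \frac{944313}{1456879} + \frac{2266583}{4161930} = - \frac{628027429633}{6063428416470}$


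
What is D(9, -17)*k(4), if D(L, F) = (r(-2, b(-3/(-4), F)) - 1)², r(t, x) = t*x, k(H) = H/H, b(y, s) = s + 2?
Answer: 841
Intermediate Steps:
b(y, s) = 2 + s
k(H) = 1
D(L, F) = (-5 - 2*F)² (D(L, F) = (-2*(2 + F) - 1)² = ((-4 - 2*F) - 1)² = (-5 - 2*F)²)
D(9, -17)*k(4) = (5 + 2*(-17))²*1 = (5 - 34)²*1 = (-29)²*1 = 841*1 = 841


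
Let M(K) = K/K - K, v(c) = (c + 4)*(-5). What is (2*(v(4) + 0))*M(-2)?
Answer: -240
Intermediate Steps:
v(c) = -20 - 5*c (v(c) = (4 + c)*(-5) = -20 - 5*c)
M(K) = 1 - K
(2*(v(4) + 0))*M(-2) = (2*((-20 - 5*4) + 0))*(1 - 1*(-2)) = (2*((-20 - 20) + 0))*(1 + 2) = (2*(-40 + 0))*3 = (2*(-40))*3 = -80*3 = -240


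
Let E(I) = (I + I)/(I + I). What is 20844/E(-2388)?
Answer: 20844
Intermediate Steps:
E(I) = 1 (E(I) = (2*I)/((2*I)) = (2*I)*(1/(2*I)) = 1)
20844/E(-2388) = 20844/1 = 20844*1 = 20844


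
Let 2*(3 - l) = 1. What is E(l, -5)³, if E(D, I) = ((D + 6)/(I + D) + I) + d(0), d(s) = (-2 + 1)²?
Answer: -50653/125 ≈ -405.22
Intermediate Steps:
l = 5/2 (l = 3 - ½*1 = 3 - ½ = 5/2 ≈ 2.5000)
d(s) = 1 (d(s) = (-1)² = 1)
E(D, I) = 1 + I + (6 + D)/(D + I) (E(D, I) = ((D + 6)/(I + D) + I) + 1 = ((6 + D)/(D + I) + I) + 1 = (I + (6 + D)/(D + I)) + 1 = 1 + I + (6 + D)/(D + I))
E(l, -5)³ = ((6 - 5 + (-5)² + 2*(5/2) + (5/2)*(-5))/(5/2 - 5))³ = ((6 - 5 + 25 + 5 - 25/2)/(-5/2))³ = (-⅖*37/2)³ = (-37/5)³ = -50653/125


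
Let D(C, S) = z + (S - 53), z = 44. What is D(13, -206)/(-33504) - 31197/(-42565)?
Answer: 1054375763/1426097760 ≈ 0.73934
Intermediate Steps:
D(C, S) = -9 + S (D(C, S) = 44 + (S - 53) = 44 + (-53 + S) = -9 + S)
D(13, -206)/(-33504) - 31197/(-42565) = (-9 - 206)/(-33504) - 31197/(-42565) = -215*(-1/33504) - 31197*(-1/42565) = 215/33504 + 31197/42565 = 1054375763/1426097760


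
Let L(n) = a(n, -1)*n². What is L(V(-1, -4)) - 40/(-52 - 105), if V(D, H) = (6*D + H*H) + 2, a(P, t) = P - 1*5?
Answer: 158296/157 ≈ 1008.3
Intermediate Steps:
a(P, t) = -5 + P (a(P, t) = P - 5 = -5 + P)
V(D, H) = 2 + H² + 6*D (V(D, H) = (6*D + H²) + 2 = (H² + 6*D) + 2 = 2 + H² + 6*D)
L(n) = n²*(-5 + n) (L(n) = (-5 + n)*n² = n²*(-5 + n))
L(V(-1, -4)) - 40/(-52 - 105) = (2 + (-4)² + 6*(-1))²*(-5 + (2 + (-4)² + 6*(-1))) - 40/(-52 - 105) = (2 + 16 - 6)²*(-5 + (2 + 16 - 6)) - 40/(-157) = 12²*(-5 + 12) - 40*(-1/157) = 144*7 + 40/157 = 1008 + 40/157 = 158296/157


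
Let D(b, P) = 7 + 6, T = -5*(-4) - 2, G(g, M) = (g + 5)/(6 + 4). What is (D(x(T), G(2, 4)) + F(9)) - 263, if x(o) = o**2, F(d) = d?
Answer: -241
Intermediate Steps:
G(g, M) = 1/2 + g/10 (G(g, M) = (5 + g)/10 = (5 + g)*(1/10) = 1/2 + g/10)
T = 18 (T = 20 - 2 = 18)
D(b, P) = 13
(D(x(T), G(2, 4)) + F(9)) - 263 = (13 + 9) - 263 = 22 - 263 = -241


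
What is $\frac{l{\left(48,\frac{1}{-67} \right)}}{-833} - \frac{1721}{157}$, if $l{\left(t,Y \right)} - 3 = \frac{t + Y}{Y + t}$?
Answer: $- \frac{1434221}{130781} \approx -10.967$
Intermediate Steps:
$l{\left(t,Y \right)} = 4$ ($l{\left(t,Y \right)} = 3 + \frac{t + Y}{Y + t} = 3 + \frac{Y + t}{Y + t} = 3 + 1 = 4$)
$\frac{l{\left(48,\frac{1}{-67} \right)}}{-833} - \frac{1721}{157} = \frac{4}{-833} - \frac{1721}{157} = 4 \left(- \frac{1}{833}\right) - \frac{1721}{157} = - \frac{4}{833} - \frac{1721}{157} = - \frac{1434221}{130781}$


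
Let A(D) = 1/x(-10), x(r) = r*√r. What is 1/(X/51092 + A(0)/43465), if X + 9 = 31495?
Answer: 189945837097517637500/117056185447051905779 - 70912942779850*I*√10/117056185447051905779 ≈ 1.6227 - 1.9157e-6*I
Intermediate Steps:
x(r) = r^(3/2)
X = 31486 (X = -9 + 31495 = 31486)
A(D) = I*√10/100 (A(D) = 1/((-10)^(3/2)) = 1/(-10*I*√10) = I*√10/100)
1/(X/51092 + A(0)/43465) = 1/(31486/51092 + (I*√10/100)/43465) = 1/(31486*(1/51092) + (I*√10/100)*(1/43465)) = 1/(15743/25546 + I*√10/4346500)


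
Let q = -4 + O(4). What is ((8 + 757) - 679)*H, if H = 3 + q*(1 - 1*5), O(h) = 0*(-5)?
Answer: 1634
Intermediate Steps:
O(h) = 0
q = -4 (q = -4 + 0 = -4)
H = 19 (H = 3 - 4*(1 - 1*5) = 3 - 4*(1 - 5) = 3 - 4*(-4) = 3 + 16 = 19)
((8 + 757) - 679)*H = ((8 + 757) - 679)*19 = (765 - 679)*19 = 86*19 = 1634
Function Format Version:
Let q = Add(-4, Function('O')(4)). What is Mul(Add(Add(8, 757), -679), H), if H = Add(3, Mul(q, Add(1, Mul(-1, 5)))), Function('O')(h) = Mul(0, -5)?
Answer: 1634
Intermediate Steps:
Function('O')(h) = 0
q = -4 (q = Add(-4, 0) = -4)
H = 19 (H = Add(3, Mul(-4, Add(1, Mul(-1, 5)))) = Add(3, Mul(-4, Add(1, -5))) = Add(3, Mul(-4, -4)) = Add(3, 16) = 19)
Mul(Add(Add(8, 757), -679), H) = Mul(Add(Add(8, 757), -679), 19) = Mul(Add(765, -679), 19) = Mul(86, 19) = 1634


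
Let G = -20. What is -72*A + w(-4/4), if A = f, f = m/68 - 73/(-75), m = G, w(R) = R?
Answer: -21209/425 ≈ -49.904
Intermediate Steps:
m = -20
f = 866/1275 (f = -20/68 - 73/(-75) = -20*1/68 - 73*(-1/75) = -5/17 + 73/75 = 866/1275 ≈ 0.67922)
A = 866/1275 ≈ 0.67922
-72*A + w(-4/4) = -72*866/1275 - 4/4 = -20784/425 - 4*¼ = -20784/425 - 1 = -21209/425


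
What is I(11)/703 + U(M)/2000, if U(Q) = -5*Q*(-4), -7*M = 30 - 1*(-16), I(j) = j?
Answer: -12319/246050 ≈ -0.050067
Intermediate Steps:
M = -46/7 (M = -(30 - 1*(-16))/7 = -(30 + 16)/7 = -1/7*46 = -46/7 ≈ -6.5714)
U(Q) = 20*Q
I(11)/703 + U(M)/2000 = 11/703 + (20*(-46/7))/2000 = 11*(1/703) - 920/7*1/2000 = 11/703 - 23/350 = -12319/246050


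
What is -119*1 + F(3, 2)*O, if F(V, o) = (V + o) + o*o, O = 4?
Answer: -83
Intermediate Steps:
F(V, o) = V + o + o**2 (F(V, o) = (V + o) + o**2 = V + o + o**2)
-119*1 + F(3, 2)*O = -119*1 + (3 + 2 + 2**2)*4 = -119 + (3 + 2 + 4)*4 = -119 + 9*4 = -119 + 36 = -83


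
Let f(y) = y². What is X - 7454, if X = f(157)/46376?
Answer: -345662055/46376 ≈ -7453.5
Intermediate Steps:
X = 24649/46376 (X = 157²/46376 = 24649*(1/46376) = 24649/46376 ≈ 0.53150)
X - 7454 = 24649/46376 - 7454 = -345662055/46376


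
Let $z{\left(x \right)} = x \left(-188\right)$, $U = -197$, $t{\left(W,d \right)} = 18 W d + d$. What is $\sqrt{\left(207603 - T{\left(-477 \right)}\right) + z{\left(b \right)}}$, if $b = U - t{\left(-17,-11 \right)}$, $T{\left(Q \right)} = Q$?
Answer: $4 \sqrt{54741} \approx 935.87$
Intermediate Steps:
$t{\left(W,d \right)} = d + 18 W d$ ($t{\left(W,d \right)} = 18 W d + d = d + 18 W d$)
$b = -3552$ ($b = -197 - - 11 \left(1 + 18 \left(-17\right)\right) = -197 - - 11 \left(1 - 306\right) = -197 - \left(-11\right) \left(-305\right) = -197 - 3355 = -3552$)
$z{\left(x \right)} = - 188 x$
$\sqrt{\left(207603 - T{\left(-477 \right)}\right) + z{\left(b \right)}} = \sqrt{\left(207603 - -477\right) - -667776} = \sqrt{\left(207603 + 477\right) + 667776} = \sqrt{208080 + 667776} = \sqrt{875856} = 4 \sqrt{54741}$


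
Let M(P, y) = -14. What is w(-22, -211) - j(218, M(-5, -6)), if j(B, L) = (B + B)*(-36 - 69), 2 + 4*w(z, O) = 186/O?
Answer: 9659428/211 ≈ 45779.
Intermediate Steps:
w(z, O) = -1/2 + 93/(2*O) (w(z, O) = -1/2 + (186/O)/4 = -1/2 + 93/(2*O))
j(B, L) = -210*B (j(B, L) = (2*B)*(-105) = -210*B)
w(-22, -211) - j(218, M(-5, -6)) = (1/2)*(93 - 1*(-211))/(-211) - (-210)*218 = (1/2)*(-1/211)*(93 + 211) - 1*(-45780) = (1/2)*(-1/211)*304 + 45780 = -152/211 + 45780 = 9659428/211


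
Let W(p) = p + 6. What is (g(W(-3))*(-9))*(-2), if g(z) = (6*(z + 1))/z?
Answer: 144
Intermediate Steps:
W(p) = 6 + p
g(z) = (6 + 6*z)/z (g(z) = (6*(1 + z))/z = (6 + 6*z)/z)
(g(W(-3))*(-9))*(-2) = ((6 + 6/(6 - 3))*(-9))*(-2) = ((6 + 6/3)*(-9))*(-2) = ((6 + 6*(1/3))*(-9))*(-2) = ((6 + 2)*(-9))*(-2) = (8*(-9))*(-2) = -72*(-2) = 144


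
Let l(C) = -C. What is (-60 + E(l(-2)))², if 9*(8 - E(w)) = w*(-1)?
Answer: 217156/81 ≈ 2680.9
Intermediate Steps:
E(w) = 8 + w/9 (E(w) = 8 - w*(-1)/9 = 8 - (-1)*w/9 = 8 + w/9)
(-60 + E(l(-2)))² = (-60 + (8 + (-1*(-2))/9))² = (-60 + (8 + (⅑)*2))² = (-60 + (8 + 2/9))² = (-60 + 74/9)² = (-466/9)² = 217156/81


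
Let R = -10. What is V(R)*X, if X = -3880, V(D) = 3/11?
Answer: -11640/11 ≈ -1058.2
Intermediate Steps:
V(D) = 3/11 (V(D) = 3*(1/11) = 3/11)
V(R)*X = (3/11)*(-3880) = -11640/11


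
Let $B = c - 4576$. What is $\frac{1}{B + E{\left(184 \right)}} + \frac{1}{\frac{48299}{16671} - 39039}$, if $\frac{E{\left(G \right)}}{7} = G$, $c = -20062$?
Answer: $- \frac{52001936}{759774990725} \approx -6.8444 \cdot 10^{-5}$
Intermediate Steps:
$E{\left(G \right)} = 7 G$
$B = -24638$ ($B = -20062 - 4576 = -24638$)
$\frac{1}{B + E{\left(184 \right)}} + \frac{1}{\frac{48299}{16671} - 39039} = \frac{1}{-24638 + 7 \cdot 184} + \frac{1}{\frac{48299}{16671} - 39039} = \frac{1}{-24638 + 1288} + \frac{1}{48299 \cdot \frac{1}{16671} - 39039} = \frac{1}{-23350} + \frac{1}{\frac{48299}{16671} - 39039} = - \frac{1}{23350} + \frac{1}{- \frac{650770870}{16671}} = - \frac{1}{23350} - \frac{16671}{650770870} = - \frac{52001936}{759774990725}$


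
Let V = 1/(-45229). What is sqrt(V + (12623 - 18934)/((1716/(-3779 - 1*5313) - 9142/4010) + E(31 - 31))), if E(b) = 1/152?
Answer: sqrt(1694670379845048827818462289659)/25711885811013 ≈ 50.630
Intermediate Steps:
E(b) = 1/152
V = -1/45229 ≈ -2.2110e-5
sqrt(V + (12623 - 18934)/((1716/(-3779 - 1*5313) - 9142/4010) + E(31 - 31))) = sqrt(-1/45229 + (12623 - 18934)/((1716/(-3779 - 1*5313) - 9142/4010) + 1/152)) = sqrt(-1/45229 - 6311/((1716/(-3779 - 5313) - 9142*1/4010) + 1/152)) = sqrt(-1/45229 - 6311/((1716/(-9092) - 4571/2005) + 1/152)) = sqrt(-1/45229 - 6311/((1716*(-1/9092) - 4571/2005) + 1/152)) = sqrt(-1/45229 - 6311/((-429/2273 - 4571/2005) + 1/152)) = sqrt(-1/45229 - 6311/(-11250028/4557365 + 1/152)) = sqrt(-1/45229 - 6311/(-1705446891/692719480)) = sqrt(-1/45229 - 6311*(-692719480/1705446891)) = sqrt(-1/45229 + 4371752638280/1705446891) = sqrt(197729998371319229/77135657433039) = sqrt(1694670379845048827818462289659)/25711885811013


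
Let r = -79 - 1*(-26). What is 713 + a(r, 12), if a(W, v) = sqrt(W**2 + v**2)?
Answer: 713 + sqrt(2953) ≈ 767.34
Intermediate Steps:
r = -53 (r = -79 + 26 = -53)
713 + a(r, 12) = 713 + sqrt((-53)**2 + 12**2) = 713 + sqrt(2809 + 144) = 713 + sqrt(2953)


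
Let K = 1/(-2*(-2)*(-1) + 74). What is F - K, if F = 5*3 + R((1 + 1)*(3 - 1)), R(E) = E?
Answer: 1329/70 ≈ 18.986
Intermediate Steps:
F = 19 (F = 5*3 + (1 + 1)*(3 - 1) = 15 + 2*2 = 15 + 4 = 19)
K = 1/70 (K = 1/(4*(-1) + 74) = 1/(-4 + 74) = 1/70 ≈ 0.014286)
F - K = 19 - 1*1/70 = 19 - 1/70 = 1329/70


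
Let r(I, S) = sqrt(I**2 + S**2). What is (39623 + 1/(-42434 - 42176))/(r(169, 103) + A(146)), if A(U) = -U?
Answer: 244732648117/755313470 + 3352502029*sqrt(39170)/1510626940 ≈ 763.24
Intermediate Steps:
(39623 + 1/(-42434 - 42176))/(r(169, 103) + A(146)) = (39623 + 1/(-42434 - 42176))/(sqrt(169**2 + 103**2) - 1*146) = (39623 + 1/(-84610))/(sqrt(28561 + 10609) - 146) = (39623 - 1/84610)/(sqrt(39170) - 146) = 3352502029/(84610*(-146 + sqrt(39170)))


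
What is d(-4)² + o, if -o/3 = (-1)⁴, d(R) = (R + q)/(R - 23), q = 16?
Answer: -227/81 ≈ -2.8025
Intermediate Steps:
d(R) = (16 + R)/(-23 + R) (d(R) = (R + 16)/(R - 23) = (16 + R)/(-23 + R))
o = -3 (o = -3*(-1)⁴ = -3*1 = -3)
d(-4)² + o = ((16 - 4)/(-23 - 4))² - 3 = (12/(-27))² - 3 = (-1/27*12)² - 3 = (-4/9)² - 3 = 16/81 - 3 = -227/81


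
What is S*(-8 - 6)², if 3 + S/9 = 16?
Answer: 22932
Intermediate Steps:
S = 117 (S = -27 + 9*16 = -27 + 144 = 117)
S*(-8 - 6)² = 117*(-8 - 6)² = 117*(-14)² = 117*196 = 22932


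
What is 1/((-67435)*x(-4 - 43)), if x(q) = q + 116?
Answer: -1/4653015 ≈ -2.1491e-7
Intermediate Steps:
x(q) = 116 + q
1/((-67435)*x(-4 - 43)) = 1/((-67435)*(116 + (-4 - 43))) = -1/(67435*(116 - 47)) = -1/67435/69 = -1/67435*1/69 = -1/4653015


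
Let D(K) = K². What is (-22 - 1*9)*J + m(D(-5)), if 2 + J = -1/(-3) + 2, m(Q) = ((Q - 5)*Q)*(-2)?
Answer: -3031/3 ≈ -1010.3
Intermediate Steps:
m(Q) = -2*Q*(-5 + Q) (m(Q) = ((-5 + Q)*Q)*(-2) = (Q*(-5 + Q))*(-2) = -2*Q*(-5 + Q))
J = ⅓ (J = -2 + (-1/(-3) + 2) = -2 + (-⅓*(-1) + 2) = -2 + (⅓ + 2) = -2 + 7/3 = ⅓ ≈ 0.33333)
(-22 - 1*9)*J + m(D(-5)) = (-22 - 1*9)*(⅓) + 2*(-5)²*(5 - 1*(-5)²) = (-22 - 9)*(⅓) + 2*25*(5 - 1*25) = -31*⅓ + 2*25*(5 - 25) = -31/3 + 2*25*(-20) = -31/3 - 1000 = -3031/3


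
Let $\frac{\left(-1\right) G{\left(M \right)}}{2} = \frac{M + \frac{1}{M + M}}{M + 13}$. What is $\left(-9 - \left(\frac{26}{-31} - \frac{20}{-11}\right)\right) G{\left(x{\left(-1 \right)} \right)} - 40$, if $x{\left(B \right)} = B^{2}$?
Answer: $- \frac{180751}{4774} \approx -37.862$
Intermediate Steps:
$G{\left(M \right)} = - \frac{2 \left(M + \frac{1}{2 M}\right)}{13 + M}$ ($G{\left(M \right)} = - 2 \frac{M + \frac{1}{M + M}}{M + 13} = - 2 \frac{M + \frac{1}{2 M}}{13 + M} = - \frac{2 \left(M + \frac{1}{2 M}\right)}{13 + M}$)
$\left(-9 - \left(\frac{26}{-31} - \frac{20}{-11}\right)\right) G{\left(x{\left(-1 \right)} \right)} - 40 = \left(-9 - \left(\frac{26}{-31} - \frac{20}{-11}\right)\right) \frac{-1 - 2 \left(\left(-1\right)^{2}\right)^{2}}{\left(-1\right)^{2} \left(13 + \left(-1\right)^{2}\right)} - 40 = \left(-9 - \left(26 \left(- \frac{1}{31}\right) - - \frac{20}{11}\right)\right) \frac{-1 - 2 \cdot 1^{2}}{1 \left(13 + 1\right)} - 40 = \left(-9 - \left(- \frac{26}{31} + \frac{20}{11}\right)\right) 1 \cdot \frac{1}{14} \left(-1 - 2\right) - 40 = \left(-9 - \frac{334}{341}\right) 1 \cdot \frac{1}{14} \left(-1 - 2\right) - 40 = \left(-9 - \frac{334}{341}\right) 1 \cdot \frac{1}{14} \left(-3\right) - 40 = \left(- \frac{3403}{341}\right) \left(- \frac{3}{14}\right) - 40 = \frac{10209}{4774} - 40 = - \frac{180751}{4774}$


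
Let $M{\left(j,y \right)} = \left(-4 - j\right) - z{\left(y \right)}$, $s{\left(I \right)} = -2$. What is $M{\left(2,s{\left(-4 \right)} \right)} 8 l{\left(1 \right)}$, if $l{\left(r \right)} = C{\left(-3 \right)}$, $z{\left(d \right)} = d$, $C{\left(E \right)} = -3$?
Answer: $96$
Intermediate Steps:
$l{\left(r \right)} = -3$
$M{\left(j,y \right)} = -4 - j - y$ ($M{\left(j,y \right)} = \left(-4 - j\right) - y = -4 - j - y$)
$M{\left(2,s{\left(-4 \right)} \right)} 8 l{\left(1 \right)} = \left(-4 - 2 - -2\right) 8 \left(-3\right) = \left(-4 - 2 + 2\right) 8 \left(-3\right) = \left(-4\right) 8 \left(-3\right) = \left(-32\right) \left(-3\right) = 96$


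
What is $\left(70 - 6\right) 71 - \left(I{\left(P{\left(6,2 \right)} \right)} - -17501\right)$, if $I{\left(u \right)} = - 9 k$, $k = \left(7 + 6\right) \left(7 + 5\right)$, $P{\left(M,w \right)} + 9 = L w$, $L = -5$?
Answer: $-11553$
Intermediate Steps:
$P{\left(M,w \right)} = -9 - 5 w$
$k = 156$ ($k = 13 \cdot 12 = 156$)
$I{\left(u \right)} = -1404$ ($I{\left(u \right)} = \left(-9\right) 156 = -1404$)
$\left(70 - 6\right) 71 - \left(I{\left(P{\left(6,2 \right)} \right)} - -17501\right) = \left(70 - 6\right) 71 - \left(-1404 - -17501\right) = 64 \cdot 71 - \left(-1404 + 17501\right) = 4544 - 16097 = -11553$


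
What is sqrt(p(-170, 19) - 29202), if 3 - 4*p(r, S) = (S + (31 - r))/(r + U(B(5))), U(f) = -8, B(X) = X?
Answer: I*sqrt(925202615)/178 ≈ 170.88*I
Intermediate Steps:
p(r, S) = 3/4 - (31 + S - r)/(4*(-8 + r)) (p(r, S) = 3/4 - (S + (31 - r))/(4*(r - 8)) = 3/4 - (31 + S - r)/(4*(-8 + r)))
sqrt(p(-170, 19) - 29202) = sqrt((-55 - 1*19 + 4*(-170))/(4*(-8 - 170)) - 29202) = sqrt((1/4)*(-55 - 19 - 680)/(-178) - 29202) = sqrt((1/4)*(-1/178)*(-754) - 29202) = sqrt(377/356 - 29202) = sqrt(-10395535/356) = I*sqrt(925202615)/178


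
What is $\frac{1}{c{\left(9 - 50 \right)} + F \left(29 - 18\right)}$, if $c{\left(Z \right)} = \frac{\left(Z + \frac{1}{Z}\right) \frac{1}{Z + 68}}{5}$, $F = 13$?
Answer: $\frac{5535}{789823} \approx 0.0070079$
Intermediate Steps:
$c{\left(Z \right)} = \frac{Z + \frac{1}{Z}}{5 \left(68 + Z\right)}$ ($c{\left(Z \right)} = \frac{Z + \frac{1}{Z}}{68 + Z} \frac{1}{5} = \frac{Z + \frac{1}{Z}}{5 \left(68 + Z\right)}$)
$\frac{1}{c{\left(9 - 50 \right)} + F \left(29 - 18\right)} = \frac{1}{\frac{1 + \left(9 - 50\right)^{2}}{5 \left(9 - 50\right) \left(68 + \left(9 - 50\right)\right)} + 13 \left(29 - 18\right)} = \frac{1}{\frac{1 + \left(9 - 50\right)^{2}}{5 \left(9 - 50\right) \left(68 + \left(9 - 50\right)\right)} + 13 \cdot 11} = \frac{1}{\frac{1 + \left(-41\right)^{2}}{5 \left(-41\right) \left(68 - 41\right)} + 143} = \frac{1}{\frac{1}{5} \left(- \frac{1}{41}\right) \frac{1}{27} \left(1 + 1681\right) + 143} = \frac{1}{\frac{1}{5} \left(- \frac{1}{41}\right) \frac{1}{27} \cdot 1682 + 143} = \frac{1}{- \frac{1682}{5535} + 143} = \frac{1}{\frac{789823}{5535}} = \frac{5535}{789823}$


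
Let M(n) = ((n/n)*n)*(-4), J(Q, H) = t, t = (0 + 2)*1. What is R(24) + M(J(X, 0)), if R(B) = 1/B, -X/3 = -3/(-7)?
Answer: -191/24 ≈ -7.9583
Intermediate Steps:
t = 2 (t = 2*1 = 2)
X = -9/7 (X = -(-9)/(-7) = -(-9)*(-1)/7 = -3*3/7 = -9/7 ≈ -1.2857)
J(Q, H) = 2
M(n) = -4*n (M(n) = (1*n)*(-4) = n*(-4) = -4*n)
R(24) + M(J(X, 0)) = 1/24 - 4*2 = 1/24 - 8 = -191/24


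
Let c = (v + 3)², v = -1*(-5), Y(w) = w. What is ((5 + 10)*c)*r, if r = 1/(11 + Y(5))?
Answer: 60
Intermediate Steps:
r = 1/16 (r = 1/(11 + 5) = 1/16 ≈ 0.062500)
v = 5
c = 64 (c = (5 + 3)² = 8² = 64)
((5 + 10)*c)*r = ((5 + 10)*64)*(1/16) = (15*64)*(1/16) = 960*(1/16) = 60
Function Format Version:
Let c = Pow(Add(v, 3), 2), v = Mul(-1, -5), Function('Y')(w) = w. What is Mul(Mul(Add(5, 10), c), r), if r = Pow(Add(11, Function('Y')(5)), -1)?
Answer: 60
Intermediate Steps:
r = Rational(1, 16) (r = Pow(Add(11, 5), -1) = Pow(16, -1) = Rational(1, 16) ≈ 0.062500)
v = 5
c = 64 (c = Pow(Add(5, 3), 2) = Pow(8, 2) = 64)
Mul(Mul(Add(5, 10), c), r) = Mul(Mul(Add(5, 10), 64), Rational(1, 16)) = Mul(Mul(15, 64), Rational(1, 16)) = Mul(960, Rational(1, 16)) = 60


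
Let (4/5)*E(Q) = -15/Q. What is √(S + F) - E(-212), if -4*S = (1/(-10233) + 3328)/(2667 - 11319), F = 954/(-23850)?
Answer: -75/848 + √135875827357949/49186620 ≈ 0.14854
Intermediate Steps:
F = -1/25 (F = 954*(-1/23850) = -1/25 ≈ -0.040000)
E(Q) = -75/(4*Q) (E(Q) = 5*(-15/Q)/4 = -75/(4*Q))
S = 34055423/354143664 (S = -(1/(-10233) + 3328)/(4*(2667 - 11319)) = -(-1/10233 + 3328)/(4*(-8652)) = -34055423*(-1)/(40932*8652) = -¼*(-34055423/88535916) = 34055423/354143664 ≈ 0.096163)
√(S + F) - E(-212) = √(34055423/354143664 - 1/25) - (-75)/(4*(-212)) = √(497241911/8853591600) - (-75)*(-1)/(4*212) = √135875827357949/49186620 - 1*75/848 = √135875827357949/49186620 - 75/848 = -75/848 + √135875827357949/49186620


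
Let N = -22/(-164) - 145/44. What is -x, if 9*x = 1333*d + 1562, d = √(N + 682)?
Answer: -1562/9 - 6665*√22092235/8118 ≈ -4032.5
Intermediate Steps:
N = -5703/1804 (N = -22*(-1/164) - 145*1/44 = 11/82 - 145/44 = -5703/1804 ≈ -3.1613)
d = 5*√22092235/902 (d = √(-5703/1804 + 682) = √(1224625/1804) = 5*√22092235/902 ≈ 26.055)
x = 1562/9 + 6665*√22092235/8118 (x = (1333*(5*√22092235/902) + 1562)/9 = (6665*√22092235/902 + 1562)/9 = (1562 + 6665*√22092235/902)/9 = 1562/9 + 6665*√22092235/8118 ≈ 4032.5)
-x = -(1562/9 + 6665*√22092235/8118) = -1562/9 - 6665*√22092235/8118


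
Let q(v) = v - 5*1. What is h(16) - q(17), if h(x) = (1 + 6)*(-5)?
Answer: -47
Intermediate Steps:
q(v) = -5 + v (q(v) = v - 5 = -5 + v)
h(x) = -35 (h(x) = 7*(-5) = -35)
h(16) - q(17) = -35 - (-5 + 17) = -35 - 1*12 = -35 - 12 = -47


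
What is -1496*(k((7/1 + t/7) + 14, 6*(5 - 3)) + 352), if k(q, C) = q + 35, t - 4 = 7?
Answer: -4289032/7 ≈ -6.1272e+5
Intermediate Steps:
t = 11 (t = 4 + 7 = 11)
k(q, C) = 35 + q
-1496*(k((7/1 + t/7) + 14, 6*(5 - 3)) + 352) = -1496*((35 + ((7/1 + 11/7) + 14)) + 352) = -1496*((35 + ((7*1 + 11*(1/7)) + 14)) + 352) = -1496*((35 + ((7 + 11/7) + 14)) + 352) = -1496*((35 + (60/7 + 14)) + 352) = -1496*((35 + 158/7) + 352) = -1496*(403/7 + 352) = -1496*2867/7 = -4289032/7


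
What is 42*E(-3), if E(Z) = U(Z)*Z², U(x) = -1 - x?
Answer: 756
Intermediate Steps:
E(Z) = Z²*(-1 - Z) (E(Z) = (-1 - Z)*Z² = Z²*(-1 - Z))
42*E(-3) = 42*((-3)²*(-1 - 1*(-3))) = 42*(9*(-1 + 3)) = 42*(9*2) = 42*18 = 756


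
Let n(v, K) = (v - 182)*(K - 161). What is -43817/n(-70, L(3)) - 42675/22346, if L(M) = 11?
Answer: -1296124841/422339400 ≈ -3.0689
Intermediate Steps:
n(v, K) = (-182 + v)*(-161 + K)
-43817/n(-70, L(3)) - 42675/22346 = -43817/(29302 - 182*11 - 161*(-70) + 11*(-70)) - 42675/22346 = -43817/(29302 - 2002 + 11270 - 770) - 42675*1/22346 = -43817/37800 - 42675/22346 = -1296124841/422339400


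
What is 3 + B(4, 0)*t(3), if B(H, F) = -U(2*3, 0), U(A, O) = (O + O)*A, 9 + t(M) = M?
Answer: 3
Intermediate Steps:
t(M) = -9 + M
U(A, O) = 2*A*O (U(A, O) = (2*O)*A = 2*A*O)
B(H, F) = 0 (B(H, F) = -2*2*3*0 = -2*6*0 = -1*0 = 0)
3 + B(4, 0)*t(3) = 3 + 0*(-9 + 3) = 3 + 0*(-6) = 3 + 0 = 3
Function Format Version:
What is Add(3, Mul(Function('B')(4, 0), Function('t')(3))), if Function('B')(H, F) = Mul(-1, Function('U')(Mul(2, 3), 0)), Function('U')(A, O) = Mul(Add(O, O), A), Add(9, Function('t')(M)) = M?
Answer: 3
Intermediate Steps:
Function('t')(M) = Add(-9, M)
Function('U')(A, O) = Mul(2, A, O) (Function('U')(A, O) = Mul(Mul(2, O), A) = Mul(2, A, O))
Function('B')(H, F) = 0 (Function('B')(H, F) = Mul(-1, Mul(2, Mul(2, 3), 0)) = Mul(-1, Mul(2, 6, 0)) = Mul(-1, 0) = 0)
Add(3, Mul(Function('B')(4, 0), Function('t')(3))) = Add(3, Mul(0, Add(-9, 3))) = Add(3, Mul(0, -6)) = Add(3, 0) = 3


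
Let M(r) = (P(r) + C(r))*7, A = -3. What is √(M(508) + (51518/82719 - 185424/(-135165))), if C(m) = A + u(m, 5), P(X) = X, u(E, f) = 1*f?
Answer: 2*√1378176490014636267865/1242301515 ≈ 59.766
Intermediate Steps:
u(E, f) = f
C(m) = 2 (C(m) = -3 + 5 = 2)
M(r) = 14 + 7*r (M(r) = (r + 2)*7 = (2 + r)*7 = 14 + 7*r)
√(M(508) + (51518/82719 - 185424/(-135165))) = √((14 + 7*508) + (51518/82719 - 185424/(-135165))) = √((14 + 3556) + (51518*(1/82719) - 185424*(-1/135165))) = √(3570 + (51518/82719 + 61808/45055)) = √(3570 + 7433839442/3726904545) = √(13312483065092/3726904545) = 2*√1378176490014636267865/1242301515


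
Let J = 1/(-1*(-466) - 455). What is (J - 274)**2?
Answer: 9078169/121 ≈ 75026.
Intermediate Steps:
J = 1/11 (J = 1/(466 - 455) = 1/11 ≈ 0.090909)
(J - 274)**2 = (1/11 - 274)**2 = (-3013/11)**2 = 9078169/121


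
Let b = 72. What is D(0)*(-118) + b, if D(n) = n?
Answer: 72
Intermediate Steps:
D(0)*(-118) + b = 0*(-118) + 72 = 0 + 72 = 72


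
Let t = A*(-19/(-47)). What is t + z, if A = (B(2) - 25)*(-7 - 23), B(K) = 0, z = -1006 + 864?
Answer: 7576/47 ≈ 161.19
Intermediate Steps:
z = -142
A = 750 (A = (0 - 25)*(-7 - 23) = -25*(-30) = 750)
t = 14250/47 (t = 750*(-19/(-47)) = 750*(-19*(-1/47)) = 750*(19/47) = 14250/47 ≈ 303.19)
t + z = 14250/47 - 142 = 7576/47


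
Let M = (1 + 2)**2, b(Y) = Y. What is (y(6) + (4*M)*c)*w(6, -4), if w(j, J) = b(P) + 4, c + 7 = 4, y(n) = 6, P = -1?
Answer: -306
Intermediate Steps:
c = -3 (c = -7 + 4 = -3)
w(j, J) = 3 (w(j, J) = -1 + 4 = 3)
M = 9 (M = 3**2 = 9)
(y(6) + (4*M)*c)*w(6, -4) = (6 + (4*9)*(-3))*3 = (6 + 36*(-3))*3 = (6 - 108)*3 = -102*3 = -306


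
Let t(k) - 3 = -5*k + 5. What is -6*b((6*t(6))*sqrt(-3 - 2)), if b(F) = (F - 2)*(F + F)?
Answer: 1045440 - 3168*I*sqrt(5) ≈ 1.0454e+6 - 7083.9*I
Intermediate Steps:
t(k) = 8 - 5*k (t(k) = 3 + (-5*k + 5) = 3 + (5 - 5*k) = 8 - 5*k)
b(F) = 2*F*(-2 + F) (b(F) = (-2 + F)*(2*F) = 2*F*(-2 + F))
-6*b((6*t(6))*sqrt(-3 - 2)) = -12*(6*(8 - 5*6))*sqrt(-3 - 2)*(-2 + (6*(8 - 5*6))*sqrt(-3 - 2)) = -12*(6*(8 - 30))*sqrt(-5)*(-2 + (6*(8 - 30))*sqrt(-5)) = -12*(6*(-22))*(I*sqrt(5))*(-2 + (6*(-22))*(I*sqrt(5))) = -12*(-132*I*sqrt(5))*(-2 - 132*I*sqrt(5)) = -(-1584)*I*sqrt(5)*(-2 - 132*I*sqrt(5)) = 1584*I*sqrt(5)*(-2 - 132*I*sqrt(5))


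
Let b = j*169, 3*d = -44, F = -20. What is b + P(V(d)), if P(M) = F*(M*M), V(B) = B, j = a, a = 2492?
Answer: 3751612/9 ≈ 4.1685e+5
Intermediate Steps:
j = 2492
d = -44/3 (d = (⅓)*(-44) = -44/3 ≈ -14.667)
b = 421148 (b = 2492*169 = 421148)
P(M) = -20*M² (P(M) = -20*M*M = -20*M²)
b + P(V(d)) = 421148 - 20*(-44/3)² = 421148 - 20*1936/9 = 421148 - 38720/9 = 3751612/9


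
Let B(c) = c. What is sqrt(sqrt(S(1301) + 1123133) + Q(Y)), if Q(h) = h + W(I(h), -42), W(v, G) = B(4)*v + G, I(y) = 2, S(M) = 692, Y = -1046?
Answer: sqrt(-1080 + 5*sqrt(44953)) ≈ 4.4603*I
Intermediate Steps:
W(v, G) = G + 4*v (W(v, G) = 4*v + G = G + 4*v)
Q(h) = -34 + h (Q(h) = h + (-42 + 4*2) = h + (-42 + 8) = h - 34 = -34 + h)
sqrt(sqrt(S(1301) + 1123133) + Q(Y)) = sqrt(sqrt(692 + 1123133) + (-34 - 1046)) = sqrt(sqrt(1123825) - 1080) = sqrt(5*sqrt(44953) - 1080) = sqrt(-1080 + 5*sqrt(44953))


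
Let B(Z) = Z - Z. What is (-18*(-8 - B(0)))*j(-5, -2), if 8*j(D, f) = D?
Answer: -90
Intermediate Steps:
j(D, f) = D/8
B(Z) = 0
(-18*(-8 - B(0)))*j(-5, -2) = (-18*(-8 - 1*0))*((1/8)*(-5)) = -18*(-8 + 0)*(-5/8) = -18*(-8)*(-5/8) = 144*(-5/8) = -90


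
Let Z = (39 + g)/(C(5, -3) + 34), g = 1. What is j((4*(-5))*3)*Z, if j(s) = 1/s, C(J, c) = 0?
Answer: -1/51 ≈ -0.019608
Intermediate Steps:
Z = 20/17 (Z = (39 + 1)/(0 + 34) = 40/34 = 40*(1/34) = 20/17 ≈ 1.1765)
j((4*(-5))*3)*Z = (20/17)/((4*(-5))*3) = (20/17)/(-20*3) = (20/17)/(-60) = -1/60*20/17 = -1/51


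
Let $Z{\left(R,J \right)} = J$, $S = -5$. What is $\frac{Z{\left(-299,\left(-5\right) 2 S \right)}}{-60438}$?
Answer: $- \frac{25}{30219} \approx -0.00082729$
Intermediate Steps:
$\frac{Z{\left(-299,\left(-5\right) 2 S \right)}}{-60438} = \frac{\left(-5\right) 2 \left(-5\right)}{-60438} = \left(-10\right) \left(-5\right) \left(- \frac{1}{60438}\right) = 50 \left(- \frac{1}{60438}\right) = - \frac{25}{30219}$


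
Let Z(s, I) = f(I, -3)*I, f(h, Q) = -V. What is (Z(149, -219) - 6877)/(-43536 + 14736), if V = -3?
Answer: 3767/14400 ≈ 0.26160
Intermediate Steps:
f(h, Q) = 3 (f(h, Q) = -1*(-3) = 3)
Z(s, I) = 3*I
(Z(149, -219) - 6877)/(-43536 + 14736) = (3*(-219) - 6877)/(-43536 + 14736) = (-657 - 6877)/(-28800) = -7534*(-1/28800) = 3767/14400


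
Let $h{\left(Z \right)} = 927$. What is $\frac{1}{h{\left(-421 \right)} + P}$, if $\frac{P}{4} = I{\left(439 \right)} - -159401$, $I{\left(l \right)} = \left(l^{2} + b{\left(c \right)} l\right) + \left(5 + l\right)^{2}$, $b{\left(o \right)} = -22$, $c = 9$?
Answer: $\frac{1}{2159327} \approx 4.6311 \cdot 10^{-7}$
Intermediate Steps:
$I{\left(l \right)} = l^{2} + \left(5 + l\right)^{2} - 22 l$ ($I{\left(l \right)} = \left(l^{2} - 22 l\right) + \left(5 + l\right)^{2} = l^{2} + \left(5 + l\right)^{2} - 22 l$)
$P = 2158400$ ($P = 4 \left(\left(25 - 5268 + 2 \cdot 439^{2}\right) - -159401\right) = 4 \left(\left(25 - 5268 + 2 \cdot 192721\right) + 159401\right) = 4 \left(\left(25 - 5268 + 385442\right) + 159401\right) = 4 \left(380199 + 159401\right) = 4 \cdot 539600 = 2158400$)
$\frac{1}{h{\left(-421 \right)} + P} = \frac{1}{927 + 2158400} = \frac{1}{2159327}$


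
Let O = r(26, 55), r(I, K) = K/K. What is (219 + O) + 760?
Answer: 980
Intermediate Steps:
r(I, K) = 1
O = 1
(219 + O) + 760 = (219 + 1) + 760 = 220 + 760 = 980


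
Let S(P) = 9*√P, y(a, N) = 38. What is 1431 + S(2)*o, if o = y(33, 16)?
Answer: 1431 + 342*√2 ≈ 1914.7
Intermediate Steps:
o = 38
1431 + S(2)*o = 1431 + (9*√2)*38 = 1431 + 342*√2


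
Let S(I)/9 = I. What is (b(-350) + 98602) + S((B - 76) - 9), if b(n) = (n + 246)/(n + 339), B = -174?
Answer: 1059085/11 ≈ 96281.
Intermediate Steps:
S(I) = 9*I
b(n) = (246 + n)/(339 + n)
(b(-350) + 98602) + S((B - 76) - 9) = ((246 - 350)/(339 - 350) + 98602) + 9*((-174 - 76) - 9) = (-104/(-11) + 98602) + 9*(-250 - 9) = (-1/11*(-104) + 98602) + 9*(-259) = (104/11 + 98602) - 2331 = 1084726/11 - 2331 = 1059085/11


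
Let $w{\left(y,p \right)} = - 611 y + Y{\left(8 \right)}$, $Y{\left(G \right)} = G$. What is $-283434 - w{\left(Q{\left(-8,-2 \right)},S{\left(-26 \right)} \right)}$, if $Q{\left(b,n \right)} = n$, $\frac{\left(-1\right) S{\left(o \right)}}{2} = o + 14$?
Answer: $-284664$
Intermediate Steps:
$S{\left(o \right)} = -28 - 2 o$ ($S{\left(o \right)} = - 2 \left(o + 14\right) = - 2 \left(14 + o\right) = -28 - 2 o$)
$w{\left(y,p \right)} = 8 - 611 y$ ($w{\left(y,p \right)} = - 611 y + 8 = 8 - 611 y$)
$-283434 - w{\left(Q{\left(-8,-2 \right)},S{\left(-26 \right)} \right)} = -283434 - \left(8 - -1222\right) = -283434 - \left(8 + 1222\right) = -283434 - 1230 = -284664$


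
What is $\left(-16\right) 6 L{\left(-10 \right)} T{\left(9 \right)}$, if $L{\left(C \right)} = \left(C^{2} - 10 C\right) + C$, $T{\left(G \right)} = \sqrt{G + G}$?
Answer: $- 54720 \sqrt{2} \approx -77386.0$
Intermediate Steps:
$T{\left(G \right)} = \sqrt{2} \sqrt{G}$ ($T{\left(G \right)} = \sqrt{2 G} = \sqrt{2} \sqrt{G}$)
$L{\left(C \right)} = C^{2} - 9 C$
$\left(-16\right) 6 L{\left(-10 \right)} T{\left(9 \right)} = \left(-16\right) 6 \left(- 10 \left(-9 - 10\right)\right) \sqrt{2} \sqrt{9} = - 96 \left(\left(-10\right) \left(-19\right)\right) \sqrt{2} \cdot 3 = \left(-96\right) 190 \cdot 3 \sqrt{2} = - 18240 \cdot 3 \sqrt{2} = - 54720 \sqrt{2}$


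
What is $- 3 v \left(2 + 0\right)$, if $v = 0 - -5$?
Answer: $-30$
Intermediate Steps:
$v = 5$ ($v = 0 + 5 = 5$)
$- 3 v \left(2 + 0\right) = \left(-3\right) 5 \left(2 + 0\right) = \left(-15\right) 2 = -30$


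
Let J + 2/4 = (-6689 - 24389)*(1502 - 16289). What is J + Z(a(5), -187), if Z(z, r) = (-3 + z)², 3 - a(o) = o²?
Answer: 919102021/2 ≈ 4.5955e+8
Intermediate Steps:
a(o) = 3 - o²
J = 919100771/2 (J = -½ + (-6689 - 24389)*(1502 - 16289) = -½ - 31078*(-14787) = -½ + 459550386 = 919100771/2 ≈ 4.5955e+8)
J + Z(a(5), -187) = 919100771/2 + (-3 + (3 - 1*5²))² = 919100771/2 + (-3 + (3 - 1*25))² = 919100771/2 + (-3 + (3 - 25))² = 919100771/2 + (-3 - 22)² = 919100771/2 + (-25)² = 919100771/2 + 625 = 919102021/2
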